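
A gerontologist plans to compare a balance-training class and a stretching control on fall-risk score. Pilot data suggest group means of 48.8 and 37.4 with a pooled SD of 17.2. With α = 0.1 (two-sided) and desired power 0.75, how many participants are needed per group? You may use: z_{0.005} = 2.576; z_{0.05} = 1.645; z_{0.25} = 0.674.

n = 25 per group

Cohen's d = |M₁ − M₂| / SD_pooled = |48.8 − 37.4| / 17.2 = 11.4 / 17.2 = 0.663.
For two independent groups with equal n: n = 2·((z_{α/2} + z_β) / d)².
z_{α/2} + z_β = 1.645 + 0.674 = 2.319.
n = 2 × (2.319 / 0.663)² = 2 × 3.498² = 2 × 12.23 = 24.5.
Round up to the next whole participant.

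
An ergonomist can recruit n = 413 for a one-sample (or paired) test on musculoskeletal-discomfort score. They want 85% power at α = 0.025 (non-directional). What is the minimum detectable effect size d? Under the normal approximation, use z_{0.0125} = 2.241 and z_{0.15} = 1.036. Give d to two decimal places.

d_min ≈ 0.16

For a single sample (or paired design) of n = 413: d_min = (z_{α/2} + z_β)/√n.
z-sum = 2.241 + 1.036 = 3.277.
d_min = 3.277 / √413 = 3.277 / 20.322 = 0.161.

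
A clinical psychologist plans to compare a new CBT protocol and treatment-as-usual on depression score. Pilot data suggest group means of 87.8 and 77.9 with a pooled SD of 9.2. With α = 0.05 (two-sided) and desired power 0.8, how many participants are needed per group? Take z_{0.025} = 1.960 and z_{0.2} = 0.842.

n = 14 per group

Cohen's d = |M₁ − M₂| / SD_pooled = |87.8 − 77.9| / 9.2 = 9.9 / 9.2 = 1.076.
For two independent groups with equal n: n = 2·((z_{α/2} + z_β) / d)².
z_{α/2} + z_β = 1.960 + 0.842 = 2.802.
n = 2 × (2.802 / 1.076)² = 2 × 2.604² = 2 × 6.78 = 13.6.
Round up to the next whole participant.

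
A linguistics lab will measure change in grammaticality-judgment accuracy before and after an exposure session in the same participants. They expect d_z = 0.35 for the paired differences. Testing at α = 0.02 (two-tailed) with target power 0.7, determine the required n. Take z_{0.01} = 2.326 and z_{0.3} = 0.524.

n = 67 pairs

For a paired (one-sample on differences) test: n = ((z_{α/2} + z_β) / d)².
z_{α/2} + z_β = 2.326 + 0.524 = 2.850.
n = (2.850 / 0.35)² = 8.143² = 66.31.
Round up.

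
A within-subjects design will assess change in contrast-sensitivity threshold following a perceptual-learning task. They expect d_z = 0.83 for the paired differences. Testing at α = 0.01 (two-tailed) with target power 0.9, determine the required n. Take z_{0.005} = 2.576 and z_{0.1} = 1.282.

For a paired (one-sample on differences) test: n = ((z_{α/2} + z_β) / d)².
z_{α/2} + z_β = 2.576 + 1.282 = 3.858.
n = (3.858 / 0.83)² = 4.648² = 21.61.
Round up.

n = 22 pairs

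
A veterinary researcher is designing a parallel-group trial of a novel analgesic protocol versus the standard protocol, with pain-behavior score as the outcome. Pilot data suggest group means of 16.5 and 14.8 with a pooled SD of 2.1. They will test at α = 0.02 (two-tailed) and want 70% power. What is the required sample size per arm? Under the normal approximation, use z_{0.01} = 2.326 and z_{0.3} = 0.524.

Cohen's d = |M₁ − M₂| / SD_pooled = |16.5 − 14.8| / 2.1 = 1.7 / 2.1 = 0.810.
For two independent groups with equal n: n = 2·((z_{α/2} + z_β) / d)².
z_{α/2} + z_β = 2.326 + 0.524 = 2.850.
n = 2 × (2.850 / 0.810)² = 2 × 3.519² = 2 × 12.38 = 24.8.
Round up to the next whole participant.

n = 25 per group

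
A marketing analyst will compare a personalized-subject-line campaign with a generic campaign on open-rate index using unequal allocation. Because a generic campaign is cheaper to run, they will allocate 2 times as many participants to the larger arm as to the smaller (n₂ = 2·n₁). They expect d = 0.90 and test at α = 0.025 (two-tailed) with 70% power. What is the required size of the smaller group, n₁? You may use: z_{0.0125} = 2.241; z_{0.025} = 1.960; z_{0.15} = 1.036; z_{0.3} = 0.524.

With allocation ratio k = n₂/n₁ = 2, Var(x̄₁−x̄₂) = σ²(1/n₁ + 1/(k·n₁)) = σ²·(k+1)/(k·n₁).
So n₁ = (1 + 1/k)·((z_{α/2} + z_β)/d)² = 1.500 × (2.765/0.90)².
n₁ = 1.500 × 9.44 = 14.2.
Round up: n₁ = 15, giving n₂ = 2 × 15 = 30.

n₁ = 15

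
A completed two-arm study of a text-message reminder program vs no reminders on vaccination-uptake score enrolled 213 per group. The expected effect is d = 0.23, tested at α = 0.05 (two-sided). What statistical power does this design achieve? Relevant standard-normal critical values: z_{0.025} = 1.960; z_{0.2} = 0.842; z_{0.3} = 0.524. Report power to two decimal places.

For two equal groups, power = Φ(d·√(n/2) − z_{α/2}).
d·√(n/2) = 0.23 × √(213/2) = 0.23 × 10.320 = 2.374.
z_β = 2.374 − 1.960 = 0.414.
Power = Φ(0.414) = 0.660.

power ≈ 0.66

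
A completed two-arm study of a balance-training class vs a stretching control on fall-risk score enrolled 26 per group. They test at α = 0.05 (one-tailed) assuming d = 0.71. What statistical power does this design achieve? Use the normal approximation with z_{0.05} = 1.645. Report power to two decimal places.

power ≈ 0.82

For two equal groups, power = Φ(d·√(n/2) − z_{α}).
d·√(n/2) = 0.71 × √(26/2) = 0.71 × 3.606 = 2.560.
z_β = 2.560 − 1.645 = 0.915.
Power = Φ(0.915) = 0.820.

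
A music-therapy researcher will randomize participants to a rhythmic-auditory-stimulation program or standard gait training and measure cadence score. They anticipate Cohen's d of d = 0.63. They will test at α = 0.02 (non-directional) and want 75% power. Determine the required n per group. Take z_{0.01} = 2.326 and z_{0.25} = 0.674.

n = 46 per group

For two independent groups with equal n: n = 2·((z_{α/2} + z_β) / d)².
z_{α/2} + z_β = 2.326 + 0.674 = 3.000.
n = 2 × (3.000 / 0.63)² = 2 × 4.762² = 2 × 22.68 = 45.4.
Round up to the next whole participant.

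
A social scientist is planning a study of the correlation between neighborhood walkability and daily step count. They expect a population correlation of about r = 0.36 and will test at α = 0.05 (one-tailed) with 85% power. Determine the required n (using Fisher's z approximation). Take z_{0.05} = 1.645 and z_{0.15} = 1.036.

Fisher's z: C = ½·ln((1+r)/(1−r)) = ½·ln(2.1250) = 0.3769.
n = ((z_{α} + z_β)/C)² + 3.
(1.645 + 1.036) / 0.3769 = 2.681 / 0.3769 = 7.113.
n = 7.113² + 3 = 50.60 + 3 = 53.6.
Round up.

n = 54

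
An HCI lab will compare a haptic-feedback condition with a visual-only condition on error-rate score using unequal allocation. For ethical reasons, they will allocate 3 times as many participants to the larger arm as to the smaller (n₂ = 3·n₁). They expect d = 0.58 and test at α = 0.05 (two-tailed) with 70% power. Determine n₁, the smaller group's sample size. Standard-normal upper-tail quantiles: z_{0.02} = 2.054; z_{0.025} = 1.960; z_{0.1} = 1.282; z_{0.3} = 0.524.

With allocation ratio k = n₂/n₁ = 3, Var(x̄₁−x̄₂) = σ²(1/n₁ + 1/(k·n₁)) = σ²·(k+1)/(k·n₁).
So n₁ = (1 + 1/k)·((z_{α/2} + z_β)/d)² = 1.333 × (2.484/0.58)².
n₁ = 1.333 × 18.34 = 24.5.
Round up: n₁ = 25, giving n₂ = 3 × 25 = 75.

n₁ = 25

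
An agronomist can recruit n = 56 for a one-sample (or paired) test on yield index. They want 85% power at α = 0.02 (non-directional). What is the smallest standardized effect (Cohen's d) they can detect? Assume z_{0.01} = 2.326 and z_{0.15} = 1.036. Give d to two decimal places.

d_min ≈ 0.45

For a single sample (or paired design) of n = 56: d_min = (z_{α/2} + z_β)/√n.
z-sum = 2.326 + 1.036 = 3.362.
d_min = 3.362 / √56 = 3.362 / 7.483 = 0.449.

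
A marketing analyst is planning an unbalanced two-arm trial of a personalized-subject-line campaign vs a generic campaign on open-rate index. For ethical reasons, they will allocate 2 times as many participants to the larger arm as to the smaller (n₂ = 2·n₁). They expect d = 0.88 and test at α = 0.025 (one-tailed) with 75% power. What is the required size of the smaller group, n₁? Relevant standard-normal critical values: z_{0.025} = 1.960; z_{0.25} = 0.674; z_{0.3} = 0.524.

n₁ = 14

With allocation ratio k = n₂/n₁ = 2, Var(x̄₁−x̄₂) = σ²(1/n₁ + 1/(k·n₁)) = σ²·(k+1)/(k·n₁).
So n₁ = (1 + 1/k)·((z_{α} + z_β)/d)² = 1.500 × (2.634/0.88)².
n₁ = 1.500 × 8.96 = 13.4.
Round up: n₁ = 14, giving n₂ = 2 × 14 = 28.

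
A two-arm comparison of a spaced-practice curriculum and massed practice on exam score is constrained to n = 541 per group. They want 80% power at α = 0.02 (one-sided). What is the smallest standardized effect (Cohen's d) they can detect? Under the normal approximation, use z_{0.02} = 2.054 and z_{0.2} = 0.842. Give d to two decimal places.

For two independent groups of n = 541 each: d_min = (z_{α} + z_β)·√(2/n).
z-sum = 2.054 + 0.842 = 2.896.
d_min = 2.896 × √(2/541) = 2.896 × 0.0608 = 0.176.

d_min ≈ 0.18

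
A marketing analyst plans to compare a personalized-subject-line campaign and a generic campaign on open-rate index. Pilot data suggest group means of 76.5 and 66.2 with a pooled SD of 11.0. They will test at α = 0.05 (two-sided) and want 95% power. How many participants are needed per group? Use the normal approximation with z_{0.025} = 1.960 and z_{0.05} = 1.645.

Cohen's d = |M₁ − M₂| / SD_pooled = |76.5 − 66.2| / 11.0 = 10.3 / 11.0 = 0.936.
For two independent groups with equal n: n = 2·((z_{α/2} + z_β) / d)².
z_{α/2} + z_β = 1.960 + 1.645 = 3.605.
n = 2 × (3.605 / 0.936)² = 2 × 3.851² = 2 × 14.83 = 29.7.
Round up to the next whole participant.

n = 30 per group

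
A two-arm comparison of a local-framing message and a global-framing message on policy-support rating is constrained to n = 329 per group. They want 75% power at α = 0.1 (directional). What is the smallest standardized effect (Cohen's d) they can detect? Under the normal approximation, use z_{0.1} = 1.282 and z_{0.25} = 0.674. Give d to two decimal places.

d_min ≈ 0.15

For two independent groups of n = 329 each: d_min = (z_{α} + z_β)·√(2/n).
z-sum = 1.282 + 0.674 = 1.956.
d_min = 1.956 × √(2/329) = 1.956 × 0.0780 = 0.153.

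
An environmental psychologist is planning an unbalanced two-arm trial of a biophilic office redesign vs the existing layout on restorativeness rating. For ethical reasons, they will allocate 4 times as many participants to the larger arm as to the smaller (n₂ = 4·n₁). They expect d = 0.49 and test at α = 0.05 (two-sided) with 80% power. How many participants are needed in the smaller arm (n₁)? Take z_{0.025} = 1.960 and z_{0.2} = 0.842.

n₁ = 41

With allocation ratio k = n₂/n₁ = 4, Var(x̄₁−x̄₂) = σ²(1/n₁ + 1/(k·n₁)) = σ²·(k+1)/(k·n₁).
So n₁ = (1 + 1/k)·((z_{α/2} + z_β)/d)² = 1.250 × (2.802/0.49)².
n₁ = 1.250 × 32.70 = 40.9.
Round up: n₁ = 41, giving n₂ = 4 × 41 = 164.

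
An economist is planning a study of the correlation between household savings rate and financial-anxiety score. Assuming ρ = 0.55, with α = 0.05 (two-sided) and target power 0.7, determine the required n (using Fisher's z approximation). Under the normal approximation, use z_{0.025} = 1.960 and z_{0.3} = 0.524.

n = 20

Fisher's z: C = ½·ln((1+r)/(1−r)) = ½·ln(3.4444) = 0.6184.
n = ((z_{α/2} + z_β)/C)² + 3.
(1.960 + 0.524) / 0.6184 = 2.484 / 0.6184 = 4.017.
n = 4.017² + 3 = 16.13 + 3 = 19.1.
Round up.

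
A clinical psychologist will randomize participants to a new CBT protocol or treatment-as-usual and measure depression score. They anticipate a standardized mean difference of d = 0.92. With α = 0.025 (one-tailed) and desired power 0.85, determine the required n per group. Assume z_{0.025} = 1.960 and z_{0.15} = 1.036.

n = 22 per group

For two independent groups with equal n: n = 2·((z_{α} + z_β) / d)².
z_{α} + z_β = 1.960 + 1.036 = 2.996.
n = 2 × (2.996 / 0.92)² = 2 × 3.257² = 2 × 10.60 = 21.2.
Round up to the next whole participant.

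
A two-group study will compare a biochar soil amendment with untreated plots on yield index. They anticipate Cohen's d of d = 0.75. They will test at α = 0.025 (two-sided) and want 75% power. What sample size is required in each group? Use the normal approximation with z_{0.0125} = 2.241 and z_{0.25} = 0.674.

For two independent groups with equal n: n = 2·((z_{α/2} + z_β) / d)².
z_{α/2} + z_β = 2.241 + 0.674 = 2.915.
n = 2 × (2.915 / 0.75)² = 2 × 3.887² = 2 × 15.11 = 30.2.
Round up to the next whole participant.

n = 31 per group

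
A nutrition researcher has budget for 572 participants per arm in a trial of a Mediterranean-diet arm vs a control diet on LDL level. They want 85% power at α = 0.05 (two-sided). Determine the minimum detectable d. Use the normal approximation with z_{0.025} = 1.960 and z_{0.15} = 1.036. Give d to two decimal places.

For two independent groups of n = 572 each: d_min = (z_{α/2} + z_β)·√(2/n).
z-sum = 1.960 + 1.036 = 2.996.
d_min = 2.996 × √(2/572) = 2.996 × 0.0591 = 0.177.

d_min ≈ 0.18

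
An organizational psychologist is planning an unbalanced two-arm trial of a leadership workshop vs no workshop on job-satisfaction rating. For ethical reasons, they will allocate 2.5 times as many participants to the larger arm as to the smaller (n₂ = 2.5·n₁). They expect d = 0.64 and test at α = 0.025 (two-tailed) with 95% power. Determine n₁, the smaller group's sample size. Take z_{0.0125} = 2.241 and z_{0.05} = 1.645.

With allocation ratio k = n₂/n₁ = 2.5, Var(x̄₁−x̄₂) = σ²(1/n₁ + 1/(k·n₁)) = σ²·(k+1)/(k·n₁).
So n₁ = (1 + 1/k)·((z_{α/2} + z_β)/d)² = 1.400 × (3.886/0.64)².
n₁ = 1.400 × 36.87 = 51.6.
Round up: n₁ = 52, giving n₂ = 2.5 × 52 = 130.

n₁ = 52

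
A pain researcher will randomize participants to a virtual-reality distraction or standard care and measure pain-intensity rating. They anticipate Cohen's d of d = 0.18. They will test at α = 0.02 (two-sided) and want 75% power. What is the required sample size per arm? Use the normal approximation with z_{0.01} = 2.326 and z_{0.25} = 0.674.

n = 556 per group

For two independent groups with equal n: n = 2·((z_{α/2} + z_β) / d)².
z_{α/2} + z_β = 2.326 + 0.674 = 3.000.
n = 2 × (3.000 / 0.18)² = 2 × 16.667² = 2 × 277.78 = 555.6.
Round up to the next whole participant.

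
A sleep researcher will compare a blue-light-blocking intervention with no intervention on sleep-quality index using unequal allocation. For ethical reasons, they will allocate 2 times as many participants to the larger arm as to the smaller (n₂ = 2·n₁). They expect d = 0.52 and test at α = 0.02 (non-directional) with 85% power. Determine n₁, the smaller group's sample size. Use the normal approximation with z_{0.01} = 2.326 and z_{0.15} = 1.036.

n₁ = 63

With allocation ratio k = n₂/n₁ = 2, Var(x̄₁−x̄₂) = σ²(1/n₁ + 1/(k·n₁)) = σ²·(k+1)/(k·n₁).
So n₁ = (1 + 1/k)·((z_{α/2} + z_β)/d)² = 1.500 × (3.362/0.52)².
n₁ = 1.500 × 41.80 = 62.7.
Round up: n₁ = 63, giving n₂ = 2 × 63 = 126.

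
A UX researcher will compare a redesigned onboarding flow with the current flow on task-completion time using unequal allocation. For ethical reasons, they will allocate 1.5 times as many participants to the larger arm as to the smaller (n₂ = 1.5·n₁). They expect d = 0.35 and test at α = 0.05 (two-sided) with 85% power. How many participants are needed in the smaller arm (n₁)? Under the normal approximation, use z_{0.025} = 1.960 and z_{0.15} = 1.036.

n₁ = 123

With allocation ratio k = n₂/n₁ = 1.5, Var(x̄₁−x̄₂) = σ²(1/n₁ + 1/(k·n₁)) = σ²·(k+1)/(k·n₁).
So n₁ = (1 + 1/k)·((z_{α/2} + z_β)/d)² = 1.667 × (2.996/0.35)².
n₁ = 1.667 × 73.27 = 122.1.
Round up: n₁ = 123, giving n₂ = ⌈1.5 × 123⌉ = ⌈184.5⌉ = 185.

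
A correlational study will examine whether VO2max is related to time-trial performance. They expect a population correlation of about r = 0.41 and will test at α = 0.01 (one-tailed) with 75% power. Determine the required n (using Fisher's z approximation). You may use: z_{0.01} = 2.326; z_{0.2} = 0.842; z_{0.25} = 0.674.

n = 51

Fisher's z: C = ½·ln((1+r)/(1−r)) = ½·ln(2.3898) = 0.4356.
n = ((z_{α} + z_β)/C)² + 3.
(2.326 + 0.674) / 0.4356 = 3.000 / 0.4356 = 6.887.
n = 6.887² + 3 = 47.43 + 3 = 50.4.
Round up.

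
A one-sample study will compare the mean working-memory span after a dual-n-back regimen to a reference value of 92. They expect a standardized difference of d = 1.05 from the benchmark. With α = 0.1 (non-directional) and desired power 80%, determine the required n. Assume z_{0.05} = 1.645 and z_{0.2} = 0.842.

n = 6

For a one-sample test: n = ((z_{α/2} + z_β) / d)².
z_{α/2} + z_β = 1.645 + 0.842 = 2.487.
n = (2.487 / 1.05)² = 2.369² = 5.61.
Round up.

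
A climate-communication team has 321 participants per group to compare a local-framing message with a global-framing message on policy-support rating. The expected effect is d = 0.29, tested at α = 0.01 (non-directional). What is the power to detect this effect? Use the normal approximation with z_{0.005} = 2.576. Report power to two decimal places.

For two equal groups, power = Φ(d·√(n/2) − z_{α/2}).
d·√(n/2) = 0.29 × √(321/2) = 0.29 × 12.669 = 3.674.
z_β = 3.674 − 2.576 = 1.098.
Power = Φ(1.098) = 0.864.

power ≈ 0.86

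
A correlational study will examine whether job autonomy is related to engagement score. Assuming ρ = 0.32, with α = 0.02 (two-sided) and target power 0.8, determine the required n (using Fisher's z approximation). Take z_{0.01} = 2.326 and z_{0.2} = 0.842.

Fisher's z: C = ½·ln((1+r)/(1−r)) = ½·ln(1.9412) = 0.3316.
n = ((z_{α/2} + z_β)/C)² + 3.
(2.326 + 0.842) / 0.3316 = 3.168 / 0.3316 = 9.554.
n = 9.554² + 3 = 91.27 + 3 = 94.3.
Round up.

n = 95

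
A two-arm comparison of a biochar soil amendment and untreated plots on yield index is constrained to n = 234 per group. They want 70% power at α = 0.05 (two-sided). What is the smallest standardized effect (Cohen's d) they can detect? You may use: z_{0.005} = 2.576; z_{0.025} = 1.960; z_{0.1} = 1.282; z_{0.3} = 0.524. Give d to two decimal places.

d_min ≈ 0.23

For two independent groups of n = 234 each: d_min = (z_{α/2} + z_β)·√(2/n).
z-sum = 1.960 + 0.524 = 2.484.
d_min = 2.484 × √(2/234) = 2.484 × 0.0925 = 0.230.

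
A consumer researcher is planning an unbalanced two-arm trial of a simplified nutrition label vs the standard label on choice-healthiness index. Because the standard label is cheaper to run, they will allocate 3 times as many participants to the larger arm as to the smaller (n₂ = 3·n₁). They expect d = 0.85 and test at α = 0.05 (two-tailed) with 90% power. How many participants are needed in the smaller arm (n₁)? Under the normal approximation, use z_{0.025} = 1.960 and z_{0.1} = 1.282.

n₁ = 20

With allocation ratio k = n₂/n₁ = 3, Var(x̄₁−x̄₂) = σ²(1/n₁ + 1/(k·n₁)) = σ²·(k+1)/(k·n₁).
So n₁ = (1 + 1/k)·((z_{α/2} + z_β)/d)² = 1.333 × (3.242/0.85)².
n₁ = 1.333 × 14.55 = 19.4.
Round up: n₁ = 20, giving n₂ = 3 × 20 = 60.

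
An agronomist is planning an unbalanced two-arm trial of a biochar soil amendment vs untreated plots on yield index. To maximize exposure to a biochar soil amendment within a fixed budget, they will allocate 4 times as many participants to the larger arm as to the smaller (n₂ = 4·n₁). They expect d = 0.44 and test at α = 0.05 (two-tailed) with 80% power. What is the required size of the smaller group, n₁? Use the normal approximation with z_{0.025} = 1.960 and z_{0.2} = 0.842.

With allocation ratio k = n₂/n₁ = 4, Var(x̄₁−x̄₂) = σ²(1/n₁ + 1/(k·n₁)) = σ²·(k+1)/(k·n₁).
So n₁ = (1 + 1/k)·((z_{α/2} + z_β)/d)² = 1.250 × (2.802/0.44)².
n₁ = 1.250 × 40.55 = 50.7.
Round up: n₁ = 51, giving n₂ = 4 × 51 = 204.

n₁ = 51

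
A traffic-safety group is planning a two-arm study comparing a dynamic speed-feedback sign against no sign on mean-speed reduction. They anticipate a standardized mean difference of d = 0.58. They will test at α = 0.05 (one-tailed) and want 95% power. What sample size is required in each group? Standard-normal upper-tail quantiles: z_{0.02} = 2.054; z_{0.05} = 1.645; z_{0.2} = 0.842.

For two independent groups with equal n: n = 2·((z_{α} + z_β) / d)².
z_{α} + z_β = 1.645 + 1.645 = 3.290.
n = 2 × (3.290 / 0.58)² = 2 × 5.672² = 2 × 32.18 = 64.4.
Round up to the next whole participant.

n = 65 per group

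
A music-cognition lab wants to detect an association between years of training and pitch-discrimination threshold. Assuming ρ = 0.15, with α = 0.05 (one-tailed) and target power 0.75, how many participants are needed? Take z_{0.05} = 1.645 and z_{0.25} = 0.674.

Fisher's z: C = ½·ln((1+r)/(1−r)) = ½·ln(1.3529) = 0.1511.
n = ((z_{α} + z_β)/C)² + 3.
(1.645 + 0.674) / 0.1511 = 2.319 / 0.1511 = 15.347.
n = 15.347² + 3 = 235.54 + 3 = 238.5.
Round up.

n = 239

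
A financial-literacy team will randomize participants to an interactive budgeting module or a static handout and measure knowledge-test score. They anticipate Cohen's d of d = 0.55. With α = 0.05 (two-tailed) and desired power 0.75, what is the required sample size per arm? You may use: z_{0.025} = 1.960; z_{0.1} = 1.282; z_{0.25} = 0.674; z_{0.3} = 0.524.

For two independent groups with equal n: n = 2·((z_{α/2} + z_β) / d)².
z_{α/2} + z_β = 1.960 + 0.674 = 2.634.
n = 2 × (2.634 / 0.55)² = 2 × 4.789² = 2 × 22.94 = 45.9.
Round up to the next whole participant.

n = 46 per group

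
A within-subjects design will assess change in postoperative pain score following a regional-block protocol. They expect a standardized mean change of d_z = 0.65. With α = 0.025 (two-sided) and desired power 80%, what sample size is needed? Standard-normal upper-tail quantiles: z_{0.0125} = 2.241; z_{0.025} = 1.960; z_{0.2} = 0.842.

n = 23 pairs

For a paired (one-sample on differences) test: n = ((z_{α/2} + z_β) / d)².
z_{α/2} + z_β = 2.241 + 0.842 = 3.083.
n = (3.083 / 0.65)² = 4.743² = 22.50.
Round up.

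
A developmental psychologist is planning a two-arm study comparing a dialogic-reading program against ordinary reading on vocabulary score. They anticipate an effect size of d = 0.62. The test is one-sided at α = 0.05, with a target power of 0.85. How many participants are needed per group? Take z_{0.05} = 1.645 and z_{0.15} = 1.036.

n = 38 per group

For two independent groups with equal n: n = 2·((z_{α} + z_β) / d)².
z_{α} + z_β = 1.645 + 1.036 = 2.681.
n = 2 × (2.681 / 0.62)² = 2 × 4.324² = 2 × 18.70 = 37.4.
Round up to the next whole participant.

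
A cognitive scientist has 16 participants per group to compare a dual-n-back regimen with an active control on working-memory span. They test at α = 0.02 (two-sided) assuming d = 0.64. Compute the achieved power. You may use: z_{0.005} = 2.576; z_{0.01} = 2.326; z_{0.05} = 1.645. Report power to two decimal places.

For two equal groups, power = Φ(d·√(n/2) − z_{α/2}).
d·√(n/2) = 0.64 × √(16/2) = 0.64 × 2.828 = 1.810.
z_β = 1.810 − 2.326 = -0.516.
Power = Φ(-0.516) = 0.303.

power ≈ 0.30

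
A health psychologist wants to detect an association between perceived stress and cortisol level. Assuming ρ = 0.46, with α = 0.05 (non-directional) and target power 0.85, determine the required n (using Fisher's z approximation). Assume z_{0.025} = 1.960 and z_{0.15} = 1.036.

Fisher's z: C = ½·ln((1+r)/(1−r)) = ½·ln(2.7037) = 0.4973.
n = ((z_{α/2} + z_β)/C)² + 3.
(1.960 + 1.036) / 0.4973 = 2.996 / 0.4973 = 6.025.
n = 6.025² + 3 = 36.29 + 3 = 39.3.
Round up.

n = 40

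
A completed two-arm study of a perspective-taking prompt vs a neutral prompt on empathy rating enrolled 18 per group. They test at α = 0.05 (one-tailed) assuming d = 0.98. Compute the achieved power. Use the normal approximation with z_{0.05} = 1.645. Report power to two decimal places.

For two equal groups, power = Φ(d·√(n/2) − z_{α}).
d·√(n/2) = 0.98 × √(18/2) = 0.98 × 3.000 = 2.940.
z_β = 2.940 − 1.645 = 1.295.
Power = Φ(1.295) = 0.902.

power ≈ 0.90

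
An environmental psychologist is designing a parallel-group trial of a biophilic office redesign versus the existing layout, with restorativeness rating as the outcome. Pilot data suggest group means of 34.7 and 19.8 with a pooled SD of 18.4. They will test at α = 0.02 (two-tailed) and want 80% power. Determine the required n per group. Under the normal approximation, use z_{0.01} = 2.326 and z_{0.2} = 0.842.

n = 31 per group

Cohen's d = |M₁ − M₂| / SD_pooled = |34.7 − 19.8| / 18.4 = 14.9 / 18.4 = 0.810.
For two independent groups with equal n: n = 2·((z_{α/2} + z_β) / d)².
z_{α/2} + z_β = 2.326 + 0.842 = 3.168.
n = 2 × (3.168 / 0.810)² = 2 × 3.911² = 2 × 15.30 = 30.6.
Round up to the next whole participant.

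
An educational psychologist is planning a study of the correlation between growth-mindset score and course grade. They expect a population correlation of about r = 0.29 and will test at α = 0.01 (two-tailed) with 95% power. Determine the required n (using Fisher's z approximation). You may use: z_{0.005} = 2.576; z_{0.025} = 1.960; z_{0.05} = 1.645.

n = 203

Fisher's z: C = ½·ln((1+r)/(1−r)) = ½·ln(1.8169) = 0.2986.
n = ((z_{α/2} + z_β)/C)² + 3.
(2.576 + 1.645) / 0.2986 = 4.221 / 0.2986 = 14.136.
n = 14.136² + 3 = 199.83 + 3 = 202.8.
Round up.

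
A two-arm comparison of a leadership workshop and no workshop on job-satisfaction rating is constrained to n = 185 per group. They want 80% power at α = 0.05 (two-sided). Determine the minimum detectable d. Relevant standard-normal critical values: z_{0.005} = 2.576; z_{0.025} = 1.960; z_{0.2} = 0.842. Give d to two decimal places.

For two independent groups of n = 185 each: d_min = (z_{α/2} + z_β)·√(2/n).
z-sum = 1.960 + 0.842 = 2.802.
d_min = 2.802 × √(2/185) = 2.802 × 0.1040 = 0.291.

d_min ≈ 0.29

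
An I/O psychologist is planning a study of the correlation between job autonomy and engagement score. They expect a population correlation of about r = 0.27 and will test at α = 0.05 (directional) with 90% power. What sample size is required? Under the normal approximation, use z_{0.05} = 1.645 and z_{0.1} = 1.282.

Fisher's z: C = ½·ln((1+r)/(1−r)) = ½·ln(1.7397) = 0.2769.
n = ((z_{α} + z_β)/C)² + 3.
(1.645 + 1.282) / 0.2769 = 2.927 / 0.2769 = 10.571.
n = 10.571² + 3 = 111.74 + 3 = 114.7.
Round up.

n = 115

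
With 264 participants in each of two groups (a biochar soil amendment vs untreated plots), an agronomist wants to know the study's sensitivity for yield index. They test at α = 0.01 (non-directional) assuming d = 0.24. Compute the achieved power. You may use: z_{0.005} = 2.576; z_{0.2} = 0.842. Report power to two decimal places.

power ≈ 0.57

For two equal groups, power = Φ(d·√(n/2) − z_{α/2}).
d·√(n/2) = 0.24 × √(264/2) = 0.24 × 11.489 = 2.757.
z_β = 2.757 − 2.576 = 0.181.
Power = Φ(0.181) = 0.572.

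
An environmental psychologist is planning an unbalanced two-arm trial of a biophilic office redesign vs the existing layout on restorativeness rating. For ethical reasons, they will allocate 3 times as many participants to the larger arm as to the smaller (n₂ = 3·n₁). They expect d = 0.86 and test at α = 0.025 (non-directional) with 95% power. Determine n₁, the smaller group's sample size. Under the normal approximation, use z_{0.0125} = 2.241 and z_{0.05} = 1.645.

n₁ = 28

With allocation ratio k = n₂/n₁ = 3, Var(x̄₁−x̄₂) = σ²(1/n₁ + 1/(k·n₁)) = σ²·(k+1)/(k·n₁).
So n₁ = (1 + 1/k)·((z_{α/2} + z_β)/d)² = 1.333 × (3.886/0.86)².
n₁ = 1.333 × 20.42 = 27.2.
Round up: n₁ = 28, giving n₂ = 3 × 28 = 84.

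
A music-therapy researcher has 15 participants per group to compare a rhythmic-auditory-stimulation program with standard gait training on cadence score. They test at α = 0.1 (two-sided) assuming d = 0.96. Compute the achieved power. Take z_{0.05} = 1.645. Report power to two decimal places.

power ≈ 0.84

For two equal groups, power = Φ(d·√(n/2) − z_{α/2}).
d·√(n/2) = 0.96 × √(15/2) = 0.96 × 2.739 = 2.629.
z_β = 2.629 − 1.645 = 0.984.
Power = Φ(0.984) = 0.837.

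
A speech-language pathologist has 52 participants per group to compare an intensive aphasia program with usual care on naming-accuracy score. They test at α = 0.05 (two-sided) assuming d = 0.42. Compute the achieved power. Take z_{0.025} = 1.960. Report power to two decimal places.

For two equal groups, power = Φ(d·√(n/2) − z_{α/2}).
d·√(n/2) = 0.42 × √(52/2) = 0.42 × 5.099 = 2.142.
z_β = 2.142 − 1.960 = 0.182.
Power = Φ(0.182) = 0.572.

power ≈ 0.57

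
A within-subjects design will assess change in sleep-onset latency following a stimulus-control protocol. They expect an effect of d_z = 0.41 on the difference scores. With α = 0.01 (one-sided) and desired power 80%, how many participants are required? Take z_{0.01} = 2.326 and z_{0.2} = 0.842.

For a paired (one-sample on differences) test: n = ((z_{α} + z_β) / d)².
z_{α} + z_β = 2.326 + 0.842 = 3.168.
n = (3.168 / 0.41)² = 7.727² = 59.70.
Round up.

n = 60 pairs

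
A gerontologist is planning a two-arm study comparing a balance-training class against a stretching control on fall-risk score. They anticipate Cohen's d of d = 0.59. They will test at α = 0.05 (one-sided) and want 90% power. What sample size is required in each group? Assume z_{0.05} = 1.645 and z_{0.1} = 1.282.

For two independent groups with equal n: n = 2·((z_{α} + z_β) / d)².
z_{α} + z_β = 1.645 + 1.282 = 2.927.
n = 2 × (2.927 / 0.59)² = 2 × 4.961² = 2 × 24.61 = 49.2.
Round up to the next whole participant.

n = 50 per group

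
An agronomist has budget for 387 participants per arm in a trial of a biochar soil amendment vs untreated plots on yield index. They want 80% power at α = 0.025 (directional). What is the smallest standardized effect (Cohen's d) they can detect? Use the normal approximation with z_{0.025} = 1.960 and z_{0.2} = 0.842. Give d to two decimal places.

d_min ≈ 0.20

For two independent groups of n = 387 each: d_min = (z_{α} + z_β)·√(2/n).
z-sum = 1.960 + 0.842 = 2.802.
d_min = 2.802 × √(2/387) = 2.802 × 0.0719 = 0.201.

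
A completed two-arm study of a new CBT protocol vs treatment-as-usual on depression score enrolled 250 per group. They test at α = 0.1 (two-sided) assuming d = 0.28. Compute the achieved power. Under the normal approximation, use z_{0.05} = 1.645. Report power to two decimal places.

For two equal groups, power = Φ(d·√(n/2) − z_{α/2}).
d·√(n/2) = 0.28 × √(250/2) = 0.28 × 11.180 = 3.130.
z_β = 3.130 − 1.645 = 1.485.
Power = Φ(1.485) = 0.931.

power ≈ 0.93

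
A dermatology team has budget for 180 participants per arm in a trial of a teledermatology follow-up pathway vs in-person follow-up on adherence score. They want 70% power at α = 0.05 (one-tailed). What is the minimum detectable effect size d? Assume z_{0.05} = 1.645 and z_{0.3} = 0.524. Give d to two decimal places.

d_min ≈ 0.23

For two independent groups of n = 180 each: d_min = (z_{α} + z_β)·√(2/n).
z-sum = 1.645 + 0.524 = 2.169.
d_min = 2.169 × √(2/180) = 2.169 × 0.1054 = 0.229.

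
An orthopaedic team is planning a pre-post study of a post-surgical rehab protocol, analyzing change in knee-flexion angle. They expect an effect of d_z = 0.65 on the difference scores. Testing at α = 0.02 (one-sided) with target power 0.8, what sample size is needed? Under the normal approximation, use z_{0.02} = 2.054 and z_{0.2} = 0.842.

n = 20 pairs

For a paired (one-sample on differences) test: n = ((z_{α} + z_β) / d)².
z_{α} + z_β = 2.054 + 0.842 = 2.896.
n = (2.896 / 0.65)² = 4.455² = 19.85.
Round up.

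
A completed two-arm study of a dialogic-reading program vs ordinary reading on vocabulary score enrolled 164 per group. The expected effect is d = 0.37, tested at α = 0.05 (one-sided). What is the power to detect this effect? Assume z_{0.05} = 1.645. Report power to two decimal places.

For two equal groups, power = Φ(d·√(n/2) − z_{α}).
d·√(n/2) = 0.37 × √(164/2) = 0.37 × 9.055 = 3.350.
z_β = 3.350 − 1.645 = 1.705.
Power = Φ(1.705) = 0.956.

power ≈ 0.96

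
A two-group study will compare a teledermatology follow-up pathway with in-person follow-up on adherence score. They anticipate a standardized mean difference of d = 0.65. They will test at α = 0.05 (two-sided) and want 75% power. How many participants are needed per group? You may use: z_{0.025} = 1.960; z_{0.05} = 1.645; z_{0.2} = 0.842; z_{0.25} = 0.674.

For two independent groups with equal n: n = 2·((z_{α/2} + z_β) / d)².
z_{α/2} + z_β = 1.960 + 0.674 = 2.634.
n = 2 × (2.634 / 0.65)² = 2 × 4.052² = 2 × 16.42 = 32.8.
Round up to the next whole participant.

n = 33 per group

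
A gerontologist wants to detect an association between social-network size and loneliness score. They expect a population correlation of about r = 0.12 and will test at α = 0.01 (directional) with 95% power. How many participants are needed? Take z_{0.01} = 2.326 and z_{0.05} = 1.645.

Fisher's z: C = ½·ln((1+r)/(1−r)) = ½·ln(1.2727) = 0.1206.
n = ((z_{α} + z_β)/C)² + 3.
(2.326 + 1.645) / 0.1206 = 3.971 / 0.1206 = 32.927.
n = 32.927² + 3 = 1084.19 + 3 = 1087.2.
Round up.

n = 1088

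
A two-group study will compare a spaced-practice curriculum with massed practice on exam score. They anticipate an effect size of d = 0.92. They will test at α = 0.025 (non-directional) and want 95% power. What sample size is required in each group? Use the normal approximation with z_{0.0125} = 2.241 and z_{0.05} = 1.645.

For two independent groups with equal n: n = 2·((z_{α/2} + z_β) / d)².
z_{α/2} + z_β = 2.241 + 1.645 = 3.886.
n = 2 × (3.886 / 0.92)² = 2 × 4.224² = 2 × 17.84 = 35.7.
Round up to the next whole participant.

n = 36 per group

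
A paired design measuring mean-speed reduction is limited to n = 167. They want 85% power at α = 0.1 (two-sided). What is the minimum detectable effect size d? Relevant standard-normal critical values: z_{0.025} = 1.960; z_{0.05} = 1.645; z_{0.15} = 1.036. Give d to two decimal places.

For a single sample (or paired design) of n = 167: d_min = (z_{α/2} + z_β)/√n.
z-sum = 1.645 + 1.036 = 2.681.
d_min = 2.681 / √167 = 2.681 / 12.923 = 0.207.

d_min ≈ 0.21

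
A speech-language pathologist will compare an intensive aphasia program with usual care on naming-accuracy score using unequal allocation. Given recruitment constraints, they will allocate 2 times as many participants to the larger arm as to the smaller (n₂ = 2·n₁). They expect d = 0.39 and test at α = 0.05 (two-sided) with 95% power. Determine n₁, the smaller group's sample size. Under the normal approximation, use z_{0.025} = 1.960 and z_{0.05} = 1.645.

n₁ = 129

With allocation ratio k = n₂/n₁ = 2, Var(x̄₁−x̄₂) = σ²(1/n₁ + 1/(k·n₁)) = σ²·(k+1)/(k·n₁).
So n₁ = (1 + 1/k)·((z_{α/2} + z_β)/d)² = 1.500 × (3.605/0.39)².
n₁ = 1.500 × 85.44 = 128.2.
Round up: n₁ = 129, giving n₂ = 2 × 129 = 258.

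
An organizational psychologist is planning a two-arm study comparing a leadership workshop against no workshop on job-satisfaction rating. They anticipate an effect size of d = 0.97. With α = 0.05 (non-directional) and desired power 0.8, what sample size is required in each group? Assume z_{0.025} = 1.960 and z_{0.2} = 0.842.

n = 17 per group

For two independent groups with equal n: n = 2·((z_{α/2} + z_β) / d)².
z_{α/2} + z_β = 1.960 + 0.842 = 2.802.
n = 2 × (2.802 / 0.97)² = 2 × 2.889² = 2 × 8.34 = 16.7.
Round up to the next whole participant.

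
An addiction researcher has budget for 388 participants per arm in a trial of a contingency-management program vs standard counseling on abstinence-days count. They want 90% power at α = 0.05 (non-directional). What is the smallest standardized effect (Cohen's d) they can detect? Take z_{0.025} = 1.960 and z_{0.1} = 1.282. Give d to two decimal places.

For two independent groups of n = 388 each: d_min = (z_{α/2} + z_β)·√(2/n).
z-sum = 1.960 + 1.282 = 3.242.
d_min = 3.242 × √(2/388) = 3.242 × 0.0718 = 0.233.

d_min ≈ 0.23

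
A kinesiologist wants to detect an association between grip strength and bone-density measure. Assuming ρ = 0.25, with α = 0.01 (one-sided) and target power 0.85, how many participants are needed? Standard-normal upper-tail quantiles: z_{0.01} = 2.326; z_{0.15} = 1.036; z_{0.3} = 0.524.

n = 177

Fisher's z: C = ½·ln((1+r)/(1−r)) = ½·ln(1.6667) = 0.2554.
n = ((z_{α} + z_β)/C)² + 3.
(2.326 + 1.036) / 0.2554 = 3.362 / 0.2554 = 13.164.
n = 13.164² + 3 = 173.28 + 3 = 176.3.
Round up.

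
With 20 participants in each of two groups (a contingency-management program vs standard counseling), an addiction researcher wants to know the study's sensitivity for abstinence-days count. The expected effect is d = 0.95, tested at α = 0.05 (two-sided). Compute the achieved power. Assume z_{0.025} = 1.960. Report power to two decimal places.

For two equal groups, power = Φ(d·√(n/2) − z_{α/2}).
d·√(n/2) = 0.95 × √(20/2) = 0.95 × 3.162 = 3.004.
z_β = 3.004 − 1.960 = 1.044.
Power = Φ(1.044) = 0.852.

power ≈ 0.85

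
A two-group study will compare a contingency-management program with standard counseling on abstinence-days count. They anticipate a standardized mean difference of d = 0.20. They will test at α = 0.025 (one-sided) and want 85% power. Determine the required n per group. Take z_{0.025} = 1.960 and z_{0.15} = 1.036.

For two independent groups with equal n: n = 2·((z_{α} + z_β) / d)².
z_{α} + z_β = 1.960 + 1.036 = 2.996.
n = 2 × (2.996 / 0.20)² = 2 × 14.980² = 2 × 224.40 = 448.8.
Round up to the next whole participant.

n = 449 per group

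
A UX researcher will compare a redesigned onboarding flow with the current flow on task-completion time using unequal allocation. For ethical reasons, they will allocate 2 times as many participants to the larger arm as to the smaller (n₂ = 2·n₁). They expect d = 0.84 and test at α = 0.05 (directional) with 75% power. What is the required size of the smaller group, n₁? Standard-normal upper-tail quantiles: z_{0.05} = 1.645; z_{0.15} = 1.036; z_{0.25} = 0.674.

With allocation ratio k = n₂/n₁ = 2, Var(x̄₁−x̄₂) = σ²(1/n₁ + 1/(k·n₁)) = σ²·(k+1)/(k·n₁).
So n₁ = (1 + 1/k)·((z_{α} + z_β)/d)² = 1.500 × (2.319/0.84)².
n₁ = 1.500 × 7.62 = 11.4.
Round up: n₁ = 12, giving n₂ = 2 × 12 = 24.

n₁ = 12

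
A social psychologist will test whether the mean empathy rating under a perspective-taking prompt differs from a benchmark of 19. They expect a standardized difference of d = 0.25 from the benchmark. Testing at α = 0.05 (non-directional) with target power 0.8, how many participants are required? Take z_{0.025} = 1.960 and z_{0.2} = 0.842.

For a one-sample test: n = ((z_{α/2} + z_β) / d)².
z_{α/2} + z_β = 1.960 + 0.842 = 2.802.
n = (2.802 / 0.25)² = 11.208² = 125.62.
Round up.

n = 126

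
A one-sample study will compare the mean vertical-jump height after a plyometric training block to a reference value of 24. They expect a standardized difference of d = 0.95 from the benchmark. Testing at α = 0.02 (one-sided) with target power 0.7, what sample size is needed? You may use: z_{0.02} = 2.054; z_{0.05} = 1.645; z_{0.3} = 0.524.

For a one-sample test: n = ((z_{α} + z_β) / d)².
z_{α} + z_β = 2.054 + 0.524 = 2.578.
n = (2.578 / 0.95)² = 2.714² = 7.36.
Round up.

n = 8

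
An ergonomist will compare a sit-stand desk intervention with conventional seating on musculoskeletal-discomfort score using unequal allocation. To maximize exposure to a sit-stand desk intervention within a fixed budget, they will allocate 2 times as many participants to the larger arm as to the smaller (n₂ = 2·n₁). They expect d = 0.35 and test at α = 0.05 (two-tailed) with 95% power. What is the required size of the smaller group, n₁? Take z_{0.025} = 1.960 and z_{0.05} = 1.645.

n₁ = 160

With allocation ratio k = n₂/n₁ = 2, Var(x̄₁−x̄₂) = σ²(1/n₁ + 1/(k·n₁)) = σ²·(k+1)/(k·n₁).
So n₁ = (1 + 1/k)·((z_{α/2} + z_β)/d)² = 1.500 × (3.605/0.35)².
n₁ = 1.500 × 106.09 = 159.1.
Round up: n₁ = 160, giving n₂ = 2 × 160 = 320.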